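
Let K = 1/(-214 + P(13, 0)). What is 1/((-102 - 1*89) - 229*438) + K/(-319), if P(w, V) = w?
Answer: 39947/3931777080 ≈ 1.0160e-5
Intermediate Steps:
K = -1/201 (K = 1/(-214 + 13) = 1/(-201) = -1/201 ≈ -0.0049751)
1/((-102 - 1*89) - 229*438) + K/(-319) = 1/((-102 - 1*89) - 229*438) - 1/201/(-319) = (1/438)/((-102 - 89) - 229) - 1/201*(-1/319) = (1/438)/(-191 - 229) + 1/64119 = (1/438)/(-420) + 1/64119 = -1/420*1/438 + 1/64119 = -1/183960 + 1/64119 = 39947/3931777080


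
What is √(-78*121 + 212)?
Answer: I*√9226 ≈ 96.052*I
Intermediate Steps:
√(-78*121 + 212) = √(-9438 + 212) = √(-9226) = I*√9226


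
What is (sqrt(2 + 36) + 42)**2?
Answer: (42 + sqrt(38))**2 ≈ 2319.8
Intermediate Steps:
(sqrt(2 + 36) + 42)**2 = (sqrt(38) + 42)**2 = (42 + sqrt(38))**2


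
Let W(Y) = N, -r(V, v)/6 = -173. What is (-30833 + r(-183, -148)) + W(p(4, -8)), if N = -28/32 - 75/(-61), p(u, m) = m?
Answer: -14539787/488 ≈ -29795.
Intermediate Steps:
N = 173/488 (N = -28*1/32 - 75*(-1/61) = -7/8 + 75/61 = 173/488 ≈ 0.35451)
r(V, v) = 1038 (r(V, v) = -6*(-173) = 1038)
W(Y) = 173/488
(-30833 + r(-183, -148)) + W(p(4, -8)) = (-30833 + 1038) + 173/488 = -29795 + 173/488 = -14539787/488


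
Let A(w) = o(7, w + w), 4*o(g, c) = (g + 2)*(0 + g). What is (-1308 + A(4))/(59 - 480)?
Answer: 5169/1684 ≈ 3.0695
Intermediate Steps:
o(g, c) = g*(2 + g)/4 (o(g, c) = ((g + 2)*(0 + g))/4 = ((2 + g)*g)/4 = (g*(2 + g))/4 = g*(2 + g)/4)
A(w) = 63/4 (A(w) = (1/4)*7*(2 + 7) = (1/4)*7*9 = 63/4)
(-1308 + A(4))/(59 - 480) = (-1308 + 63/4)/(59 - 480) = -5169/4/(-421) = -5169/4*(-1/421) = 5169/1684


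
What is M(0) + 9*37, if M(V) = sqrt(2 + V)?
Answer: 333 + sqrt(2) ≈ 334.41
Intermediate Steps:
M(0) + 9*37 = sqrt(2 + 0) + 9*37 = sqrt(2) + 333 = 333 + sqrt(2)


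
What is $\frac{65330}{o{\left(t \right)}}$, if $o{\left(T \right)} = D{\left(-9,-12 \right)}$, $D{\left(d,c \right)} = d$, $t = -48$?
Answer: $- \frac{65330}{9} \approx -7258.9$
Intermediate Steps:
$o{\left(T \right)} = -9$
$\frac{65330}{o{\left(t \right)}} = \frac{65330}{-9} = 65330 \left(- \frac{1}{9}\right) = - \frac{65330}{9}$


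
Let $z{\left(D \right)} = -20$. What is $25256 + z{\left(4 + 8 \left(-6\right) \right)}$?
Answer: $25236$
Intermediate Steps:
$25256 + z{\left(4 + 8 \left(-6\right) \right)} = 25256 - 20 = 25236$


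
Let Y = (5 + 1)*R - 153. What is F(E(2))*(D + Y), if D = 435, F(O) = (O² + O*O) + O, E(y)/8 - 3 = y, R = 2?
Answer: 952560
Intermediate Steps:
E(y) = 24 + 8*y
F(O) = O + 2*O² (F(O) = (O² + O²) + O = 2*O² + O = O + 2*O²)
Y = -141 (Y = (5 + 1)*2 - 153 = 6*2 - 153 = 12 - 153 = -141)
F(E(2))*(D + Y) = ((24 + 8*2)*(1 + 2*(24 + 8*2)))*(435 - 141) = ((24 + 16)*(1 + 2*(24 + 16)))*294 = (40*(1 + 2*40))*294 = (40*(1 + 80))*294 = (40*81)*294 = 3240*294 = 952560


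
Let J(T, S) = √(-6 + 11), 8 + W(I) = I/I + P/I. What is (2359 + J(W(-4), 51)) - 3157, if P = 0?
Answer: -798 + √5 ≈ -795.76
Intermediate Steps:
W(I) = -7 (W(I) = -8 + (I/I + 0/I) = -8 + (1 + 0) = -8 + 1 = -7)
J(T, S) = √5
(2359 + J(W(-4), 51)) - 3157 = (2359 + √5) - 3157 = -798 + √5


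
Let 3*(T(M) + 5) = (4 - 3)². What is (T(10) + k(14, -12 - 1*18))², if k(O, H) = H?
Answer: 10816/9 ≈ 1201.8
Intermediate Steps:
T(M) = -14/3 (T(M) = -5 + (4 - 3)²/3 = -5 + (⅓)*1² = -5 + (⅓)*1 = -5 + ⅓ = -14/3)
(T(10) + k(14, -12 - 1*18))² = (-14/3 + (-12 - 1*18))² = (-14/3 + (-12 - 18))² = (-14/3 - 30)² = (-104/3)² = 10816/9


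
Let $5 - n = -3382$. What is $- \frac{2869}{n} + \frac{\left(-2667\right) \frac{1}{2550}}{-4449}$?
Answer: $- \frac{1205171423}{1423160950} \approx -0.84683$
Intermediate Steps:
$n = 3387$ ($n = 5 - -3382 = 5 + 3382 = 3387$)
$- \frac{2869}{n} + \frac{\left(-2667\right) \frac{1}{2550}}{-4449} = - \frac{2869}{3387} + \frac{\left(-2667\right) \frac{1}{2550}}{-4449} = \left(-2869\right) \frac{1}{3387} + \left(-2667\right) \frac{1}{2550} \left(- \frac{1}{4449}\right) = - \frac{2869}{3387} - - \frac{889}{3781650} = - \frac{2869}{3387} + \frac{889}{3781650} = - \frac{1205171423}{1423160950}$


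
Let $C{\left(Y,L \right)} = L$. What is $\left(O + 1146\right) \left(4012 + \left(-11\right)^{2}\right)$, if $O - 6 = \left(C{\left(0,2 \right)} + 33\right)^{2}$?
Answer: $9824141$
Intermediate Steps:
$O = 1231$ ($O = 6 + \left(2 + 33\right)^{2} = 6 + 35^{2} = 6 + 1225 = 1231$)
$\left(O + 1146\right) \left(4012 + \left(-11\right)^{2}\right) = \left(1231 + 1146\right) \left(4012 + \left(-11\right)^{2}\right) = 2377 \left(4012 + 121\right) = 2377 \cdot 4133 = 9824141$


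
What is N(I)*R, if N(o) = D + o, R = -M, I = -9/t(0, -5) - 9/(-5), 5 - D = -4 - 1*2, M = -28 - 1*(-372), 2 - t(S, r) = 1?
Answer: -6536/5 ≈ -1307.2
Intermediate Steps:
t(S, r) = 1 (t(S, r) = 2 - 1*1 = 2 - 1 = 1)
M = 344 (M = -28 + 372 = 344)
D = 11 (D = 5 - (-4 - 1*2) = 5 - (-4 - 2) = 5 - 1*(-6) = 5 + 6 = 11)
I = -36/5 (I = -9/1 - 9/(-5) = -9*1 - 9*(-⅕) = -9 + 9/5 = -36/5 ≈ -7.2000)
R = -344 (R = -1*344 = -344)
N(o) = 11 + o
N(I)*R = (11 - 36/5)*(-344) = (19/5)*(-344) = -6536/5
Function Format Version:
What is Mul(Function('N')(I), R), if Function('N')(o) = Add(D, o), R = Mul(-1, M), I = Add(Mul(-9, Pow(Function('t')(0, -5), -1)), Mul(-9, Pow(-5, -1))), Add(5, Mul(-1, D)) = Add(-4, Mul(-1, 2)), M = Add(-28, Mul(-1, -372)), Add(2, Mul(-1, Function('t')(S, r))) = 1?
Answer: Rational(-6536, 5) ≈ -1307.2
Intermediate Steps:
Function('t')(S, r) = 1 (Function('t')(S, r) = Add(2, Mul(-1, 1)) = Add(2, -1) = 1)
M = 344 (M = Add(-28, 372) = 344)
D = 11 (D = Add(5, Mul(-1, Add(-4, Mul(-1, 2)))) = Add(5, Mul(-1, Add(-4, -2))) = Add(5, Mul(-1, -6)) = Add(5, 6) = 11)
I = Rational(-36, 5) (I = Add(Mul(-9, Pow(1, -1)), Mul(-9, Pow(-5, -1))) = Add(Mul(-9, 1), Mul(-9, Rational(-1, 5))) = Add(-9, Rational(9, 5)) = Rational(-36, 5) ≈ -7.2000)
R = -344 (R = Mul(-1, 344) = -344)
Function('N')(o) = Add(11, o)
Mul(Function('N')(I), R) = Mul(Add(11, Rational(-36, 5)), -344) = Mul(Rational(19, 5), -344) = Rational(-6536, 5)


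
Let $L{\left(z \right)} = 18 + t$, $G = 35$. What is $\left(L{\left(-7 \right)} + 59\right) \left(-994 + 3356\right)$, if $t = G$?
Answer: $264544$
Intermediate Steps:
$t = 35$
$L{\left(z \right)} = 53$ ($L{\left(z \right)} = 18 + 35 = 53$)
$\left(L{\left(-7 \right)} + 59\right) \left(-994 + 3356\right) = \left(53 + 59\right) \left(-994 + 3356\right) = 112 \cdot 2362 = 264544$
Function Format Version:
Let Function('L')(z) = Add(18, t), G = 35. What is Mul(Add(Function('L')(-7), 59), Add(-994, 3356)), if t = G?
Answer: 264544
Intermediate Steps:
t = 35
Function('L')(z) = 53 (Function('L')(z) = Add(18, 35) = 53)
Mul(Add(Function('L')(-7), 59), Add(-994, 3356)) = Mul(Add(53, 59), Add(-994, 3356)) = Mul(112, 2362) = 264544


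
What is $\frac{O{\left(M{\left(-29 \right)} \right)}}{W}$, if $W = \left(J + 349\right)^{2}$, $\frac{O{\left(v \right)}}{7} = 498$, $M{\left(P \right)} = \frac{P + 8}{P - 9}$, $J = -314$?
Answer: $\frac{498}{175} \approx 2.8457$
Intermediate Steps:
$M{\left(P \right)} = \frac{8 + P}{-9 + P}$
$O{\left(v \right)} = 3486$ ($O{\left(v \right)} = 7 \cdot 498 = 3486$)
$W = 1225$ ($W = \left(-314 + 349\right)^{2} = 35^{2} = 1225$)
$\frac{O{\left(M{\left(-29 \right)} \right)}}{W} = \frac{3486}{1225} = 3486 \cdot \frac{1}{1225} = \frac{498}{175}$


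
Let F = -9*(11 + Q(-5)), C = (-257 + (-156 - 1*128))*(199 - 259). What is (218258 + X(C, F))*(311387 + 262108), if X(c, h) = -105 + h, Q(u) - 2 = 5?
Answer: 125016748545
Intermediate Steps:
Q(u) = 7 (Q(u) = 2 + 5 = 7)
C = 32460 (C = (-257 + (-156 - 128))*(-60) = (-257 - 284)*(-60) = -541*(-60) = 32460)
F = -162 (F = -9*(11 + 7) = -9*18 = -162)
(218258 + X(C, F))*(311387 + 262108) = (218258 + (-105 - 162))*(311387 + 262108) = (218258 - 267)*573495 = 217991*573495 = 125016748545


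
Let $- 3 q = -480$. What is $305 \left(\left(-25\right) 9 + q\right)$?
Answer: $-19825$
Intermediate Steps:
$q = 160$ ($q = \left(- \frac{1}{3}\right) \left(-480\right) = 160$)
$305 \left(\left(-25\right) 9 + q\right) = 305 \left(\left(-25\right) 9 + 160\right) = 305 \left(-225 + 160\right) = 305 \left(-65\right) = -19825$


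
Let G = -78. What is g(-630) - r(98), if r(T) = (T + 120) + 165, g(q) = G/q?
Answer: -40202/105 ≈ -382.88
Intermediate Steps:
g(q) = -78/q
r(T) = 285 + T (r(T) = (120 + T) + 165 = 285 + T)
g(-630) - r(98) = -78/(-630) - (285 + 98) = -78*(-1/630) - 1*383 = 13/105 - 383 = -40202/105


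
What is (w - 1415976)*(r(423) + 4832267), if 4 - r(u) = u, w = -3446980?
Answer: -23497064222688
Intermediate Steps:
r(u) = 4 - u
(w - 1415976)*(r(423) + 4832267) = (-3446980 - 1415976)*((4 - 1*423) + 4832267) = -4862956*((4 - 423) + 4832267) = -4862956*(-419 + 4832267) = -4862956*4831848 = -23497064222688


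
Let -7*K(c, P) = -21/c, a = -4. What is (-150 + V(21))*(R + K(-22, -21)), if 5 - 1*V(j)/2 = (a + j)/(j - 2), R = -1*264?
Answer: 7827417/209 ≈ 37452.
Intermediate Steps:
K(c, P) = 3/c (K(c, P) = -(-3)/c = 3/c)
R = -264
V(j) = 10 - 2*(-4 + j)/(-2 + j) (V(j) = 10 - 2*(-4 + j)/(j - 2) = 10 - 2*(-4 + j)/(-2 + j))
(-150 + V(21))*(R + K(-22, -21)) = (-150 + 4*(-3 + 2*21)/(-2 + 21))*(-264 + 3/(-22)) = (-150 + 4*(-3 + 42)/19)*(-264 + 3*(-1/22)) = (-150 + 4*(1/19)*39)*(-264 - 3/22) = (-150 + 156/19)*(-5811/22) = -2694/19*(-5811/22) = 7827417/209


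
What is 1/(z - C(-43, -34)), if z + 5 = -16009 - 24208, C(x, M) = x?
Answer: -1/40179 ≈ -2.4889e-5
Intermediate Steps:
z = -40222 (z = -5 + (-16009 - 24208) = -5 - 40217 = -40222)
1/(z - C(-43, -34)) = 1/(-40222 - 1*(-43)) = 1/(-40222 + 43) = 1/(-40179) = -1/40179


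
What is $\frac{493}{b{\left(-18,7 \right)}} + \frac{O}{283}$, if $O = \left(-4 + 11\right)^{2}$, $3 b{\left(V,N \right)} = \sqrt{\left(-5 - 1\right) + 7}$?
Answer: $\frac{418606}{283} \approx 1479.2$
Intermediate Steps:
$b{\left(V,N \right)} = \frac{1}{3}$ ($b{\left(V,N \right)} = \frac{\sqrt{\left(-5 - 1\right) + 7}}{3} = \frac{\sqrt{-6 + 7}}{3} = \frac{\sqrt{1}}{3} = \frac{1}{3} \cdot 1 = \frac{1}{3}$)
$O = 49$ ($O = 7^{2} = 49$)
$\frac{493}{b{\left(-18,7 \right)}} + \frac{O}{283} = 493 \frac{1}{\frac{1}{3}} + \frac{49}{283} = 493 \cdot 3 + 49 \cdot \frac{1}{283} = 1479 + \frac{49}{283} = \frac{418606}{283}$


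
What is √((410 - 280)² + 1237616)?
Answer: 2*√313629 ≈ 1120.1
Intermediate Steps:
√((410 - 280)² + 1237616) = √(130² + 1237616) = √(16900 + 1237616) = √1254516 = 2*√313629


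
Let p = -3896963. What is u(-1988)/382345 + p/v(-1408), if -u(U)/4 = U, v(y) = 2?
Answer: -1489984302331/764690 ≈ -1.9485e+6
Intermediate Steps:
u(U) = -4*U
u(-1988)/382345 + p/v(-1408) = -4*(-1988)/382345 - 3896963/2 = 7952*(1/382345) - 3896963*1/2 = 7952/382345 - 3896963/2 = -1489984302331/764690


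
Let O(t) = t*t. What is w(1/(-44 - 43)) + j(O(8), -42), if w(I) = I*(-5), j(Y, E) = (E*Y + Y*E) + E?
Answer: -471361/87 ≈ -5417.9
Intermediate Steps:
O(t) = t²
j(Y, E) = E + 2*E*Y (j(Y, E) = (E*Y + E*Y) + E = 2*E*Y + E = E + 2*E*Y)
w(I) = -5*I
w(1/(-44 - 43)) + j(O(8), -42) = -5/(-44 - 43) - 42*(1 + 2*8²) = -5/(-87) - 42*(1 + 2*64) = -5*(-1/87) - 42*(1 + 128) = 5/87 - 42*129 = 5/87 - 5418 = -471361/87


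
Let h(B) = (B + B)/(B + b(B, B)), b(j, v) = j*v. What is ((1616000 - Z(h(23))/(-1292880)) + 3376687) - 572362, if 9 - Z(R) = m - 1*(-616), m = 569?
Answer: 238122907701/53870 ≈ 4.4203e+6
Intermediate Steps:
h(B) = 2*B/(B + B²) (h(B) = (B + B)/(B + B*B) = (2*B)/(B + B²) = 2*B/(B + B²))
Z(R) = -1176 (Z(R) = 9 - (569 - 1*(-616)) = 9 - (569 + 616) = 9 - 1*1185 = 9 - 1185 = -1176)
((1616000 - Z(h(23))/(-1292880)) + 3376687) - 572362 = ((1616000 - (-1176)/(-1292880)) + 3376687) - 572362 = ((1616000 - (-1176)*(-1)/1292880) + 3376687) - 572362 = ((1616000 - 1*49/53870) + 3376687) - 572362 = ((1616000 - 49/53870) + 3376687) - 572362 = (87053919951/53870 + 3376687) - 572362 = 268956048641/53870 - 572362 = 238122907701/53870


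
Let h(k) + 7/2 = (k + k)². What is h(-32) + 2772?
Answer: 13729/2 ≈ 6864.5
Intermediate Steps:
h(k) = -7/2 + 4*k² (h(k) = -7/2 + (k + k)² = -7/2 + (2*k)² = -7/2 + 4*k²)
h(-32) + 2772 = (-7/2 + 4*(-32)²) + 2772 = (-7/2 + 4*1024) + 2772 = (-7/2 + 4096) + 2772 = 8185/2 + 2772 = 13729/2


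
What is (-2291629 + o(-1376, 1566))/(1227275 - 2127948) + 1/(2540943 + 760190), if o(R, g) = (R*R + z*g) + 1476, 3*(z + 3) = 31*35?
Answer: -544339425362/2973241362509 ≈ -0.18308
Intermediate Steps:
z = 1076/3 (z = -3 + (31*35)/3 = -3 + (⅓)*1085 = -3 + 1085/3 = 1076/3 ≈ 358.67)
o(R, g) = 1476 + R² + 1076*g/3 (o(R, g) = (R*R + 1076*g/3) + 1476 = (R² + 1076*g/3) + 1476 = 1476 + R² + 1076*g/3)
(-2291629 + o(-1376, 1566))/(1227275 - 2127948) + 1/(2540943 + 760190) = (-2291629 + (1476 + (-1376)² + (1076/3)*1566))/(1227275 - 2127948) + 1/(2540943 + 760190) = (-2291629 + (1476 + 1893376 + 561672))/(-900673) + 1/3301133 = (-2291629 + 2456524)*(-1/900673) + 1/3301133 = 164895*(-1/900673) + 1/3301133 = -164895/900673 + 1/3301133 = -544339425362/2973241362509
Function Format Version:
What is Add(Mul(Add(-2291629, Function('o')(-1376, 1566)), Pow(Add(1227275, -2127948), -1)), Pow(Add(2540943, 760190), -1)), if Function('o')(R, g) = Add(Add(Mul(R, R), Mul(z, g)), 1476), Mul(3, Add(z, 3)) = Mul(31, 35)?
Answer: Rational(-544339425362, 2973241362509) ≈ -0.18308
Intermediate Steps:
z = Rational(1076, 3) (z = Add(-3, Mul(Rational(1, 3), Mul(31, 35))) = Add(-3, Mul(Rational(1, 3), 1085)) = Add(-3, Rational(1085, 3)) = Rational(1076, 3) ≈ 358.67)
Function('o')(R, g) = Add(1476, Pow(R, 2), Mul(Rational(1076, 3), g)) (Function('o')(R, g) = Add(Add(Mul(R, R), Mul(Rational(1076, 3), g)), 1476) = Add(Add(Pow(R, 2), Mul(Rational(1076, 3), g)), 1476) = Add(1476, Pow(R, 2), Mul(Rational(1076, 3), g)))
Add(Mul(Add(-2291629, Function('o')(-1376, 1566)), Pow(Add(1227275, -2127948), -1)), Pow(Add(2540943, 760190), -1)) = Add(Mul(Add(-2291629, Add(1476, Pow(-1376, 2), Mul(Rational(1076, 3), 1566))), Pow(Add(1227275, -2127948), -1)), Pow(Add(2540943, 760190), -1)) = Add(Mul(Add(-2291629, Add(1476, 1893376, 561672)), Pow(-900673, -1)), Pow(3301133, -1)) = Add(Mul(Add(-2291629, 2456524), Rational(-1, 900673)), Rational(1, 3301133)) = Add(Mul(164895, Rational(-1, 900673)), Rational(1, 3301133)) = Add(Rational(-164895, 900673), Rational(1, 3301133)) = Rational(-544339425362, 2973241362509)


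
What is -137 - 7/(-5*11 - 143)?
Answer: -27119/198 ≈ -136.96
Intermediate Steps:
-137 - 7/(-5*11 - 143) = -137 - 7/(-55 - 143) = -137 - 7/(-198) = -137 - 1/198*(-7) = -137 + 7/198 = -27119/198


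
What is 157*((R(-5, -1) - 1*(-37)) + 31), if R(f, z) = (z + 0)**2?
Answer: 10833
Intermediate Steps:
R(f, z) = z**2
157*((R(-5, -1) - 1*(-37)) + 31) = 157*(((-1)**2 - 1*(-37)) + 31) = 157*((1 + 37) + 31) = 157*(38 + 31) = 157*69 = 10833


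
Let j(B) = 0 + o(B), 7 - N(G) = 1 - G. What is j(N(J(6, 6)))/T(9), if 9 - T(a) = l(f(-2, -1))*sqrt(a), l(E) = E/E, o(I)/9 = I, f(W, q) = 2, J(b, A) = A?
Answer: 18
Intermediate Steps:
o(I) = 9*I
l(E) = 1
N(G) = 6 + G (N(G) = 7 - (1 - G) = 7 + (-1 + G) = 6 + G)
j(B) = 9*B (j(B) = 0 + 9*B = 9*B)
T(a) = 9 - sqrt(a)
j(N(J(6, 6)))/T(9) = (9*(6 + 6))/(9 - sqrt(9)) = (9*12)/(9 - 1*3) = 108/(9 - 3) = 108/6 = 108*(1/6) = 18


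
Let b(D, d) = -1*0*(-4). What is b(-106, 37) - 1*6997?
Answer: -6997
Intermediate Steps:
b(D, d) = 0 (b(D, d) = 0*(-4) = 0)
b(-106, 37) - 1*6997 = 0 - 1*6997 = 0 - 6997 = -6997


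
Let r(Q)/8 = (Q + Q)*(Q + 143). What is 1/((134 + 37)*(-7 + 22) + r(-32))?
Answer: -1/54267 ≈ -1.8427e-5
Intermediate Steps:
r(Q) = 16*Q*(143 + Q) (r(Q) = 8*((Q + Q)*(Q + 143)) = 8*((2*Q)*(143 + Q)) = 8*(2*Q*(143 + Q)) = 16*Q*(143 + Q))
1/((134 + 37)*(-7 + 22) + r(-32)) = 1/((134 + 37)*(-7 + 22) + 16*(-32)*(143 - 32)) = 1/(171*15 + 16*(-32)*111) = 1/(2565 - 56832) = 1/(-54267) = -1/54267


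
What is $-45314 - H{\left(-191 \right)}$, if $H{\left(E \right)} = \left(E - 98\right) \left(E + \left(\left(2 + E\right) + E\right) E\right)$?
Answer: $20875107$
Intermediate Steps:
$H{\left(E \right)} = \left(-98 + E\right) \left(E + E \left(2 + 2 E\right)\right)$ ($H{\left(E \right)} = \left(-98 + E\right) \left(E + \left(2 + 2 E\right) E\right) = \left(-98 + E\right) \left(E + E \left(2 + 2 E\right)\right)$)
$-45314 - H{\left(-191 \right)} = -45314 - - 191 \left(-294 - -36863 + 2 \left(-191\right)^{2}\right) = -45314 - - 191 \left(-294 + 36863 + 2 \cdot 36481\right) = -45314 - - 191 \left(-294 + 36863 + 72962\right) = -45314 - \left(-191\right) 109531 = -45314 - -20920421 = -45314 + 20920421 = 20875107$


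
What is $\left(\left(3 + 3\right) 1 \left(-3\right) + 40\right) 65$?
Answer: $1430$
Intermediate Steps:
$\left(\left(3 + 3\right) 1 \left(-3\right) + 40\right) 65 = \left(6 \left(-3\right) + 40\right) 65 = \left(-18 + 40\right) 65 = 22 \cdot 65 = 1430$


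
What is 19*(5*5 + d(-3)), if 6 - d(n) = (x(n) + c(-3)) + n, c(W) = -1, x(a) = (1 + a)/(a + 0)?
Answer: 1957/3 ≈ 652.33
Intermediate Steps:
x(a) = (1 + a)/a
d(n) = 7 - n - (1 + n)/n (d(n) = 6 - (((1 + n)/n - 1) + n) = 6 - ((-1 + (1 + n)/n) + n) = 6 - (-1 + n + (1 + n)/n) = 6 + (1 - n - (1 + n)/n) = 7 - n - (1 + n)/n)
19*(5*5 + d(-3)) = 19*(5*5 + (6 - 1*(-3) - 1/(-3))) = 19*(25 + (6 + 3 - 1*(-⅓))) = 19*(25 + (6 + 3 + ⅓)) = 19*(25 + 28/3) = 19*(103/3) = 1957/3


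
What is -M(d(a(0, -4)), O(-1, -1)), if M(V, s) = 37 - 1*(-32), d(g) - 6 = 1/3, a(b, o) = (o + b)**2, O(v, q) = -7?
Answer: -69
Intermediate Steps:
a(b, o) = (b + o)**2
d(g) = 19/3 (d(g) = 6 + 1/3 = 19/3)
M(V, s) = 69 (M(V, s) = 37 + 32 = 69)
-M(d(a(0, -4)), O(-1, -1)) = -1*69 = -69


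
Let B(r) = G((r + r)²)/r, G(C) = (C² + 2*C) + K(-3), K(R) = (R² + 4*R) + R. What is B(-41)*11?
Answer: -497481798/41 ≈ -1.2134e+7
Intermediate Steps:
K(R) = R² + 5*R
G(C) = -6 + C² + 2*C (G(C) = (C² + 2*C) - 3*(5 - 3) = (C² + 2*C) - 3*2 = (C² + 2*C) - 6 = -6 + C² + 2*C)
B(r) = (-6 + 8*r² + 16*r⁴)/r (B(r) = (-6 + ((r + r)²)² + 2*(r + r)²)/r = (-6 + ((2*r)²)² + 2*(2*r)²)/r = (-6 + (4*r²)² + 2*(4*r²))/r = (-6 + 16*r⁴ + 8*r²)/r = (-6 + 8*r² + 16*r⁴)/r)
B(-41)*11 = (-6/(-41) + 8*(-41) + 16*(-41)³)*11 = (-6*(-1/41) - 328 + 16*(-68921))*11 = (6/41 - 328 - 1102736)*11 = -45225618/41*11 = -497481798/41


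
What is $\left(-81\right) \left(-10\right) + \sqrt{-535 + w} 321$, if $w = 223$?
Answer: $810 + 642 i \sqrt{78} \approx 810.0 + 5670.0 i$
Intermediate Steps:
$\left(-81\right) \left(-10\right) + \sqrt{-535 + w} 321 = \left(-81\right) \left(-10\right) + \sqrt{-535 + 223} \cdot 321 = 810 + \sqrt{-312} \cdot 321 = 810 + 2 i \sqrt{78} \cdot 321 = 810 + 642 i \sqrt{78}$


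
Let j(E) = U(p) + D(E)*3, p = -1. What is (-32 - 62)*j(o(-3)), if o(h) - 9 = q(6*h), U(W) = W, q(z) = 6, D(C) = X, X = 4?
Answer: -1034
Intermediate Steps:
D(C) = 4
o(h) = 15 (o(h) = 9 + 6 = 15)
j(E) = 11 (j(E) = -1 + 4*3 = -1 + 12 = 11)
(-32 - 62)*j(o(-3)) = (-32 - 62)*11 = -94*11 = -1034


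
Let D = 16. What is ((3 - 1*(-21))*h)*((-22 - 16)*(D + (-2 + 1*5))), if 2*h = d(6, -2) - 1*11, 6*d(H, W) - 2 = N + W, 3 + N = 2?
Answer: 96748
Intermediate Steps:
N = -1 (N = -3 + 2 = -1)
d(H, W) = 1/6 + W/6 (d(H, W) = 1/3 + (-1 + W)/6 = 1/3 + (-1/6 + W/6) = 1/6 + W/6)
h = -67/12 (h = ((1/6 + (1/6)*(-2)) - 1*11)/2 = ((1/6 - 1/3) - 11)/2 = (-1/6 - 11)/2 = (1/2)*(-67/6) = -67/12 ≈ -5.5833)
((3 - 1*(-21))*h)*((-22 - 16)*(D + (-2 + 1*5))) = ((3 - 1*(-21))*(-67/12))*((-22 - 16)*(16 + (-2 + 1*5))) = ((3 + 21)*(-67/12))*(-38*(16 + (-2 + 5))) = (24*(-67/12))*(-38*(16 + 3)) = -(-5092)*19 = -134*(-722) = 96748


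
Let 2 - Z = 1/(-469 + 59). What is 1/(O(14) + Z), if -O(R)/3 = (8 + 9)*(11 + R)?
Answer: -410/521929 ≈ -0.00078555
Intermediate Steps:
O(R) = -561 - 51*R (O(R) = -3*(8 + 9)*(11 + R) = -51*(11 + R) = -3*(187 + 17*R) = -561 - 51*R)
Z = 821/410 (Z = 2 - 1/(-469 + 59) = 2 - 1/(-410) = 2 - 1*(-1/410) = 2 + 1/410 = 821/410 ≈ 2.0024)
1/(O(14) + Z) = 1/((-561 - 51*14) + 821/410) = 1/((-561 - 714) + 821/410) = 1/(-1275 + 821/410) = 1/(-521929/410) = -410/521929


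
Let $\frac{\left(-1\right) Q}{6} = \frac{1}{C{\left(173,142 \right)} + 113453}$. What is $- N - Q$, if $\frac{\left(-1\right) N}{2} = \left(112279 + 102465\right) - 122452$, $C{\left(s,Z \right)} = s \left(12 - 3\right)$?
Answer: $\frac{10614502923}{57505} \approx 1.8458 \cdot 10^{5}$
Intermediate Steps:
$C{\left(s,Z \right)} = 9 s$ ($C{\left(s,Z \right)} = s 9 = 9 s$)
$N = -184584$ ($N = - 2 \left(\left(112279 + 102465\right) - 122452\right) = - 2 \left(214744 - 122452\right) = \left(-2\right) 92292 = -184584$)
$Q = - \frac{3}{57505}$ ($Q = - \frac{6}{9 \cdot 173 + 113453} = - \frac{6}{1557 + 113453} = - \frac{6}{115010} = \left(-6\right) \frac{1}{115010} = - \frac{3}{57505} \approx -5.2169 \cdot 10^{-5}$)
$- N - Q = \left(-1\right) \left(-184584\right) - - \frac{3}{57505} = 184584 + \frac{3}{57505} = \frac{10614502923}{57505}$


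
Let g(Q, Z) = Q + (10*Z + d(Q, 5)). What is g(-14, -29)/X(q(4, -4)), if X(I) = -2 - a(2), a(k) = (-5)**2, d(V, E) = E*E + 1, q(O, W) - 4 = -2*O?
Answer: 278/27 ≈ 10.296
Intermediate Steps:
q(O, W) = 4 - 2*O
d(V, E) = 1 + E**2 (d(V, E) = E**2 + 1 = 1 + E**2)
a(k) = 25
X(I) = -27 (X(I) = -2 - 1*25 = -2 - 25 = -27)
g(Q, Z) = 26 + Q + 10*Z (g(Q, Z) = Q + (10*Z + (1 + 5**2)) = Q + (10*Z + (1 + 25)) = Q + (10*Z + 26) = Q + (26 + 10*Z) = 26 + Q + 10*Z)
g(-14, -29)/X(q(4, -4)) = (26 - 14 + 10*(-29))/(-27) = (26 - 14 - 290)*(-1/27) = -278*(-1/27) = 278/27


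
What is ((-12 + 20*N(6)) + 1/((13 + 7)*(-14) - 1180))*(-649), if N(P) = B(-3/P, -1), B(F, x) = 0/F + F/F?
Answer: -7579671/1460 ≈ -5191.6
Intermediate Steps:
B(F, x) = 1 (B(F, x) = 0 + 1 = 1)
N(P) = 1
((-12 + 20*N(6)) + 1/((13 + 7)*(-14) - 1180))*(-649) = ((-12 + 20*1) + 1/((13 + 7)*(-14) - 1180))*(-649) = ((-12 + 20) + 1/(20*(-14) - 1180))*(-649) = (8 + 1/(-280 - 1180))*(-649) = (8 + 1/(-1460))*(-649) = (8 - 1/1460)*(-649) = (11679/1460)*(-649) = -7579671/1460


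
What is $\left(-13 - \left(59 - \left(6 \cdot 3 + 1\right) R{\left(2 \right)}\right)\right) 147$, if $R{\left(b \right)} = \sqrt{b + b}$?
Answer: $-4998$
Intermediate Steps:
$R{\left(b \right)} = \sqrt{2} \sqrt{b}$ ($R{\left(b \right)} = \sqrt{2 b} = \sqrt{2} \sqrt{b}$)
$\left(-13 - \left(59 - \left(6 \cdot 3 + 1\right) R{\left(2 \right)}\right)\right) 147 = \left(-13 - \left(59 - \left(6 \cdot 3 + 1\right) \sqrt{2} \sqrt{2}\right)\right) 147 = \left(-13 - \left(59 - \left(18 + 1\right) 2\right)\right) 147 = \left(-13 - \left(59 - 19 \cdot 2\right)\right) 147 = \left(-13 - \left(59 - 38\right)\right) 147 = \left(-13 - 21\right) 147 = \left(-34\right) 147 = -4998$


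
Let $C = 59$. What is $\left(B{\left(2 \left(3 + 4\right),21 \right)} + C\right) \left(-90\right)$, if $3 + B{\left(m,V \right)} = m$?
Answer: $-6300$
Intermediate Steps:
$B{\left(m,V \right)} = -3 + m$
$\left(B{\left(2 \left(3 + 4\right),21 \right)} + C\right) \left(-90\right) = \left(\left(-3 + 2 \left(3 + 4\right)\right) + 59\right) \left(-90\right) = \left(\left(-3 + 2 \cdot 7\right) + 59\right) \left(-90\right) = \left(\left(-3 + 14\right) + 59\right) \left(-90\right) = \left(11 + 59\right) \left(-90\right) = 70 \left(-90\right) = -6300$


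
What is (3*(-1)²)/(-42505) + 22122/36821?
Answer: 940185147/1565076605 ≈ 0.60073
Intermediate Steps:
(3*(-1)²)/(-42505) + 22122/36821 = (3*1)*(-1/42505) + 22122*(1/36821) = 3*(-1/42505) + 22122/36821 = -3/42505 + 22122/36821 = 940185147/1565076605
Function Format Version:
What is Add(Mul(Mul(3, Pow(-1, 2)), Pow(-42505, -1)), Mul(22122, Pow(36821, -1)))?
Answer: Rational(940185147, 1565076605) ≈ 0.60073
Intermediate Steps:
Add(Mul(Mul(3, Pow(-1, 2)), Pow(-42505, -1)), Mul(22122, Pow(36821, -1))) = Add(Mul(Mul(3, 1), Rational(-1, 42505)), Mul(22122, Rational(1, 36821))) = Add(Mul(3, Rational(-1, 42505)), Rational(22122, 36821)) = Add(Rational(-3, 42505), Rational(22122, 36821)) = Rational(940185147, 1565076605)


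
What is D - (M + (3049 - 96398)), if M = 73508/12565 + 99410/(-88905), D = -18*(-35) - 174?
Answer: 20956693119907/223418265 ≈ 93800.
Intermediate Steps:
D = 456 (D = 630 - 174 = 456)
M = 1057228418/223418265 (M = 73508*(1/12565) + 99410*(-1/88905) = 73508/12565 - 19882/17781 = 1057228418/223418265 ≈ 4.7321)
D - (M + (3049 - 96398)) = 456 - (1057228418/223418265 + (3049 - 96398)) = 456 - (1057228418/223418265 - 93349) = 456 - 1*(-20854814391067/223418265) = 456 + 20854814391067/223418265 = 20956693119907/223418265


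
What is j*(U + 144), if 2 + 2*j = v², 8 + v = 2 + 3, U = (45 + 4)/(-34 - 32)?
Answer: 66185/132 ≈ 501.40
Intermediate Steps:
U = -49/66 (U = 49/(-66) = 49*(-1/66) = -49/66 ≈ -0.74242)
v = -3 (v = -8 + (2 + 3) = -8 + 5 = -3)
j = 7/2 (j = -1 + (½)*(-3)² = -1 + (½)*9 = -1 + 9/2 = 7/2 ≈ 3.5000)
j*(U + 144) = 7*(-49/66 + 144)/2 = (7/2)*(9455/66) = 66185/132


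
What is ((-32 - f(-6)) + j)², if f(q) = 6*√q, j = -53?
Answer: 7009 + 1020*I*√6 ≈ 7009.0 + 2498.5*I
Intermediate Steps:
((-32 - f(-6)) + j)² = ((-32 - 6*√(-6)) - 53)² = ((-32 - 6*I*√6) - 53)² = (-85 - 6*I*√6)²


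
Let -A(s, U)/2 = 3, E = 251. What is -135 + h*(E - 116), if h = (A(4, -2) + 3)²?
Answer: 1080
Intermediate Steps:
A(s, U) = -6 (A(s, U) = -2*3 = -6)
h = 9 (h = (-6 + 3)² = (-3)² = 9)
-135 + h*(E - 116) = -135 + 9*(251 - 116) = -135 + 9*135 = -135 + 1215 = 1080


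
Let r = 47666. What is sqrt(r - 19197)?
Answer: 7*sqrt(581) ≈ 168.73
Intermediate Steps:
sqrt(r - 19197) = sqrt(47666 - 19197) = sqrt(28469) = 7*sqrt(581)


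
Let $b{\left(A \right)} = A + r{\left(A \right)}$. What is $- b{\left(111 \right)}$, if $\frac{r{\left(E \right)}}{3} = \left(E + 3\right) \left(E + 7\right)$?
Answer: $-40467$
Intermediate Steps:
$r{\left(E \right)} = 3 \left(3 + E\right) \left(7 + E\right)$ ($r{\left(E \right)} = 3 \left(E + 3\right) \left(E + 7\right) = 3 \left(3 + E\right) \left(7 + E\right)$)
$b{\left(A \right)} = 63 + 3 A^{2} + 31 A$ ($b{\left(A \right)} = A + \left(63 + 3 A^{2} + 30 A\right) = 63 + 3 A^{2} + 31 A$)
$- b{\left(111 \right)} = - (63 + 3 \cdot 111^{2} + 31 \cdot 111) = - (63 + 3 \cdot 12321 + 3441) = - (63 + 36963 + 3441) = \left(-1\right) 40467 = -40467$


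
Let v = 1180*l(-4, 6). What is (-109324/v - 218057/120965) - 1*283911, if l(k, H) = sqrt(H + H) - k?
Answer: -2026928437031/7136935 + 27331*sqrt(3)/590 ≈ -2.8393e+5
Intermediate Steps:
l(k, H) = -k + sqrt(2)*sqrt(H) (l(k, H) = sqrt(2*H) - k = sqrt(2)*sqrt(H) - k = -k + sqrt(2)*sqrt(H))
v = 4720 + 2360*sqrt(3) (v = 1180*(-1*(-4) + sqrt(2)*sqrt(6)) = 1180*(4 + 2*sqrt(3)) = 4720 + 2360*sqrt(3) ≈ 8807.6)
(-109324/v - 218057/120965) - 1*283911 = (-109324/(4720 + 2360*sqrt(3)) - 218057/120965) - 1*283911 = (-109324/(4720 + 2360*sqrt(3)) - 218057*1/120965) - 283911 = (-109324/(4720 + 2360*sqrt(3)) - 218057/120965) - 283911 = (-218057/120965 - 109324/(4720 + 2360*sqrt(3))) - 283911 = -34343512172/120965 - 109324/(4720 + 2360*sqrt(3))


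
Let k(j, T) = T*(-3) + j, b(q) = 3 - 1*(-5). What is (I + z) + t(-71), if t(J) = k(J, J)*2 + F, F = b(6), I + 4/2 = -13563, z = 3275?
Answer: -9998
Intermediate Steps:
I = -13565 (I = -2 - 13563 = -13565)
b(q) = 8 (b(q) = 3 + 5 = 8)
F = 8
k(j, T) = j - 3*T (k(j, T) = -3*T + j = j - 3*T)
t(J) = 8 - 4*J (t(J) = (J - 3*J)*2 + 8 = -2*J*2 + 8 = -4*J + 8 = 8 - 4*J)
(I + z) + t(-71) = (-13565 + 3275) + (8 - 4*(-71)) = -10290 + (8 + 284) = -10290 + 292 = -9998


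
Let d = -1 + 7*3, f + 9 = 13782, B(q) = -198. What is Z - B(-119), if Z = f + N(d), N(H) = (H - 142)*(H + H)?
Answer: 9091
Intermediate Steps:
f = 13773 (f = -9 + 13782 = 13773)
d = 20 (d = -1 + 21 = 20)
N(H) = 2*H*(-142 + H) (N(H) = (-142 + H)*(2*H) = 2*H*(-142 + H))
Z = 8893 (Z = 13773 + 2*20*(-142 + 20) = 13773 + 2*20*(-122) = 13773 - 4880 = 8893)
Z - B(-119) = 8893 - 1*(-198) = 8893 + 198 = 9091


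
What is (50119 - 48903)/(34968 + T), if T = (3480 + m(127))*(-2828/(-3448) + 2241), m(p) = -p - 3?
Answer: 27584/171153857 ≈ 0.00016116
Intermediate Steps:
m(p) = -3 - p
T = 3236852075/431 (T = (3480 + (-3 - 1*127))*(-2828/(-3448) + 2241) = (3480 + (-3 - 127))*(-2828*(-1/3448) + 2241) = (3480 - 130)*(707/862 + 2241) = 3350*(1932449/862) = 3236852075/431 ≈ 7.5101e+6)
(50119 - 48903)/(34968 + T) = (50119 - 48903)/(34968 + 3236852075/431) = 1216/(3251923283/431) = 1216*(431/3251923283) = 27584/171153857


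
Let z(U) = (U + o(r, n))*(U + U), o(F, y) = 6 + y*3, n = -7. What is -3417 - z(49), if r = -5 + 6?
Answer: -6749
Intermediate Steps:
r = 1
o(F, y) = 6 + 3*y
z(U) = 2*U*(-15 + U) (z(U) = (U + (6 + 3*(-7)))*(U + U) = (U + (6 - 21))*(2*U) = (U - 15)*(2*U) = (-15 + U)*(2*U) = 2*U*(-15 + U))
-3417 - z(49) = -3417 - 2*49*(-15 + 49) = -3417 - 2*49*34 = -3417 - 1*3332 = -3417 - 3332 = -6749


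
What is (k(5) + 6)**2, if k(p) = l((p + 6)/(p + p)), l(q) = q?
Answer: 5041/100 ≈ 50.410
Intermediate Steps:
k(p) = (6 + p)/(2*p) (k(p) = (p + 6)/(p + p) = (6 + p)/((2*p)) = (6 + p)*(1/(2*p)) = (6 + p)/(2*p))
(k(5) + 6)**2 = ((1/2)*(6 + 5)/5 + 6)**2 = ((1/2)*(1/5)*11 + 6)**2 = (11/10 + 6)**2 = (71/10)**2 = 5041/100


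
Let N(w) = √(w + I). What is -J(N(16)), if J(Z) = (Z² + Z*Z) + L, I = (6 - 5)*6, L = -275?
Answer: 231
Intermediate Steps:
I = 6 (I = 1*6 = 6)
N(w) = √(6 + w) (N(w) = √(w + 6) = √(6 + w))
J(Z) = -275 + 2*Z² (J(Z) = (Z² + Z*Z) - 275 = (Z² + Z²) - 275 = 2*Z² - 275 = -275 + 2*Z²)
-J(N(16)) = -(-275 + 2*(√(6 + 16))²) = -(-275 + 2*(√22)²) = -(-275 + 2*22) = -(-275 + 44) = -1*(-231) = 231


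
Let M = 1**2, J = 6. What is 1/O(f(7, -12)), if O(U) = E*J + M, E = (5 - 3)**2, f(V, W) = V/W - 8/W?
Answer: 1/25 ≈ 0.040000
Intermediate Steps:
M = 1
f(V, W) = -8/W + V/W
E = 4 (E = 2**2 = 4)
O(U) = 25 (O(U) = 4*6 + 1 = 24 + 1 = 25)
1/O(f(7, -12)) = 1/25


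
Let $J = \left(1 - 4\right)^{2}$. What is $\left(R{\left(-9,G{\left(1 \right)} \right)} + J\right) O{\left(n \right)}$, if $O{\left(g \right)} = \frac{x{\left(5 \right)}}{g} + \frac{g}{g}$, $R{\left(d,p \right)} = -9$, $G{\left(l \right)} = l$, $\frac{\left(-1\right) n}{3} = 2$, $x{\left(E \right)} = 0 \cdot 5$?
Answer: $0$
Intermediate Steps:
$x{\left(E \right)} = 0$
$n = -6$ ($n = \left(-3\right) 2 = -6$)
$O{\left(g \right)} = 1$ ($O{\left(g \right)} = \frac{0}{g} + \frac{g}{g} = 0 + 1 = 1$)
$J = 9$ ($J = \left(-3\right)^{2} = 9$)
$\left(R{\left(-9,G{\left(1 \right)} \right)} + J\right) O{\left(n \right)} = \left(-9 + 9\right) 1 = 0 \cdot 1 = 0$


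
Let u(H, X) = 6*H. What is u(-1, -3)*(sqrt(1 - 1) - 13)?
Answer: 78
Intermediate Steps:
u(-1, -3)*(sqrt(1 - 1) - 13) = (6*(-1))*(sqrt(1 - 1) - 13) = -6*(sqrt(0) - 13) = -6*(0 - 13) = -6*(-13) = 78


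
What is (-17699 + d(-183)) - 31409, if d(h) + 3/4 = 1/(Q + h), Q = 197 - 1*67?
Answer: -10411059/212 ≈ -49109.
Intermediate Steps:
Q = 130 (Q = 197 - 67 = 130)
d(h) = -¾ + 1/(130 + h)
(-17699 + d(-183)) - 31409 = (-17699 + (-386 - 3*(-183))/(4*(130 - 183))) - 31409 = (-17699 + (¼)*(-386 + 549)/(-53)) - 31409 = (-17699 + (¼)*(-1/53)*163) - 31409 = (-17699 - 163/212) - 31409 = -3752351/212 - 31409 = -10411059/212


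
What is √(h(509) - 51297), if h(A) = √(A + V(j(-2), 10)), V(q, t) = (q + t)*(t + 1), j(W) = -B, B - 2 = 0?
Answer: √(-51297 + √597) ≈ 226.43*I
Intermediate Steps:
B = 2 (B = 2 + 0 = 2)
j(W) = -2 (j(W) = -1*2 = -2)
V(q, t) = (1 + t)*(q + t) (V(q, t) = (q + t)*(1 + t) = (1 + t)*(q + t))
h(A) = √(88 + A) (h(A) = √(A + (-2 + 10 + 10² - 2*10)) = √(A + (-2 + 10 + 100 - 20)) = √(A + 88) = √(88 + A))
√(h(509) - 51297) = √(√(88 + 509) - 51297) = √(√597 - 51297) = √(-51297 + √597)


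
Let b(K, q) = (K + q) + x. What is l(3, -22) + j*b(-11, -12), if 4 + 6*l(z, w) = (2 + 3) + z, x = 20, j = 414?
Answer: -3724/3 ≈ -1241.3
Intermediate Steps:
l(z, w) = 1/6 + z/6 (l(z, w) = -2/3 + ((2 + 3) + z)/6 = -2/3 + (5 + z)/6 = -2/3 + (5/6 + z/6) = 1/6 + z/6)
b(K, q) = 20 + K + q (b(K, q) = (K + q) + 20 = 20 + K + q)
l(3, -22) + j*b(-11, -12) = (1/6 + (1/6)*3) + 414*(20 - 11 - 12) = (1/6 + 1/2) + 414*(-3) = 2/3 - 1242 = -3724/3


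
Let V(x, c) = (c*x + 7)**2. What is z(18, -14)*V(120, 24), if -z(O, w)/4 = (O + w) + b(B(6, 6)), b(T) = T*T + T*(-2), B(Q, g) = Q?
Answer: -933494128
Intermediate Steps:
V(x, c) = (7 + c*x)**2
b(T) = T**2 - 2*T
z(O, w) = -96 - 4*O - 4*w (z(O, w) = -4*((O + w) + 6*(-2 + 6)) = -4*((O + w) + 6*4) = -4*((O + w) + 24) = -4*(24 + O + w) = -96 - 4*O - 4*w)
z(18, -14)*V(120, 24) = (-96 - 4*18 - 4*(-14))*(7 + 24*120)**2 = (-96 - 72 + 56)*(7 + 2880)**2 = -112*2887**2 = -112*8334769 = -933494128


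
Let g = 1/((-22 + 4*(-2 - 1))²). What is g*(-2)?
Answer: -1/578 ≈ -0.0017301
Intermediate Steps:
g = 1/1156 (g = 1/((-22 + 4*(-3))²) = 1/((-22 - 12)²) = 1/((-34)²) = 1/1156 ≈ 0.00086505)
g*(-2) = (1/1156)*(-2) = -1/578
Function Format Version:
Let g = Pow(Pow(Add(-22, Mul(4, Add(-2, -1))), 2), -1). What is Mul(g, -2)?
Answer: Rational(-1, 578) ≈ -0.0017301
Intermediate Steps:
g = Rational(1, 1156) (g = Pow(Pow(Add(-22, Mul(4, -3)), 2), -1) = Pow(Pow(Add(-22, -12), 2), -1) = Pow(Pow(-34, 2), -1) = Pow(1156, -1) = Rational(1, 1156) ≈ 0.00086505)
Mul(g, -2) = Mul(Rational(1, 1156), -2) = Rational(-1, 578)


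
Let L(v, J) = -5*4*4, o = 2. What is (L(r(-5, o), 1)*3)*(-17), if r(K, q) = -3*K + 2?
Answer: 4080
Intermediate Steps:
r(K, q) = 2 - 3*K
L(v, J) = -80 (L(v, J) = -20*4 = -80)
(L(r(-5, o), 1)*3)*(-17) = -80*3*(-17) = -240*(-17) = 4080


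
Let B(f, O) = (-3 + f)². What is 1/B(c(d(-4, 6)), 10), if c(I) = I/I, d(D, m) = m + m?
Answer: ¼ ≈ 0.25000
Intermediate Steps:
d(D, m) = 2*m
c(I) = 1
1/B(c(d(-4, 6)), 10) = 1/((-3 + 1)²) = 1/((-2)²) = 1/4 = ¼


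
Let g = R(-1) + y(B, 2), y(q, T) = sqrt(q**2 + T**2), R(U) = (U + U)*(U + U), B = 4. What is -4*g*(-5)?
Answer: 80 + 40*sqrt(5) ≈ 169.44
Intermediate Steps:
R(U) = 4*U**2 (R(U) = (2*U)*(2*U) = 4*U**2)
y(q, T) = sqrt(T**2 + q**2)
g = 4 + 2*sqrt(5) (g = 4*(-1)**2 + sqrt(2**2 + 4**2) = 4*1 + sqrt(4 + 16) = 4 + sqrt(20) = 4 + 2*sqrt(5) ≈ 8.4721)
-4*g*(-5) = -4*(4 + 2*sqrt(5))*(-5) = (-16 - 8*sqrt(5))*(-5) = 80 + 40*sqrt(5)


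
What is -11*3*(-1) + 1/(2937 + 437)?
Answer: 111343/3374 ≈ 33.000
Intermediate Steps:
-11*3*(-1) + 1/(2937 + 437) = -33*(-1) + 1/3374 = 33 + 1/3374 = 111343/3374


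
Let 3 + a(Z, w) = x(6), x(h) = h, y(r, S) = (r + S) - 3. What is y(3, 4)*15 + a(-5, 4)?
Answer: 63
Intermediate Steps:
y(r, S) = -3 + S + r (y(r, S) = (S + r) - 3 = -3 + S + r)
a(Z, w) = 3 (a(Z, w) = -3 + 6 = 3)
y(3, 4)*15 + a(-5, 4) = (-3 + 4 + 3)*15 + 3 = 4*15 + 3 = 60 + 3 = 63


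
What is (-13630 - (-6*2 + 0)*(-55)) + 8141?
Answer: -6149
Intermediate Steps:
(-13630 - (-6*2 + 0)*(-55)) + 8141 = (-13630 - (-12 + 0)*(-55)) + 8141 = (-13630 - (-12)*(-55)) + 8141 = (-13630 - 1*660) + 8141 = (-13630 - 660) + 8141 = -14290 + 8141 = -6149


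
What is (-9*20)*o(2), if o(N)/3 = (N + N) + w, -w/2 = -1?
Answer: -3240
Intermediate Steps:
w = 2 (w = -2*(-1) = 2)
o(N) = 6 + 6*N (o(N) = 3*((N + N) + 2) = 3*(2*N + 2) = 3*(2 + 2*N) = 6 + 6*N)
(-9*20)*o(2) = (-9*20)*(6 + 6*2) = -180*(6 + 12) = -180*18 = -3240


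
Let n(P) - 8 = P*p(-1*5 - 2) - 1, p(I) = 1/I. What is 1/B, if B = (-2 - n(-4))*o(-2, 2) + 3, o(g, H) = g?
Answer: 7/155 ≈ 0.045161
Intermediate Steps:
n(P) = 7 - P/7 (n(P) = 8 + (P/(-1*5 - 2) - 1) = 8 + (P/(-5 - 2) - 1) = 8 + (P/(-7) - 1) = 8 + (P*(-1/7) - 1) = 8 + (-P/7 - 1) = 8 + (-1 - P/7) = 7 - P/7)
B = 155/7 (B = (-2 - (7 - 1/7*(-4)))*(-2) + 3 = (-2 - (7 + 4/7))*(-2) + 3 = (-2 - 1*53/7)*(-2) + 3 = (-2 - 53/7)*(-2) + 3 = -67/7*(-2) + 3 = 134/7 + 3 = 155/7 ≈ 22.143)
1/B = 1/(155/7) = 7/155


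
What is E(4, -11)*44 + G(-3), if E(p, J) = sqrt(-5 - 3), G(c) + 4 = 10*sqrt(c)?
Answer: -4 + 10*I*sqrt(3) + 88*I*sqrt(2) ≈ -4.0 + 141.77*I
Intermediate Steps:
G(c) = -4 + 10*sqrt(c)
E(p, J) = 2*I*sqrt(2) (E(p, J) = sqrt(-8) = 2*I*sqrt(2))
E(4, -11)*44 + G(-3) = (2*I*sqrt(2))*44 + (-4 + 10*sqrt(-3)) = 88*I*sqrt(2) + (-4 + 10*(I*sqrt(3))) = 88*I*sqrt(2) + (-4 + 10*I*sqrt(3)) = -4 + 10*I*sqrt(3) + 88*I*sqrt(2)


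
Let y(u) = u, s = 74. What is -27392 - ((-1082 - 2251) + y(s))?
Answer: -24133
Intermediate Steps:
-27392 - ((-1082 - 2251) + y(s)) = -27392 - ((-1082 - 2251) + 74) = -27392 - (-3333 + 74) = -27392 - 1*(-3259) = -27392 + 3259 = -24133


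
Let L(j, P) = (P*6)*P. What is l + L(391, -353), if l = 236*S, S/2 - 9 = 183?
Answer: 838278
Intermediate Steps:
S = 384 (S = 18 + 2*183 = 18 + 366 = 384)
L(j, P) = 6*P² (L(j, P) = (6*P)*P = 6*P²)
l = 90624 (l = 236*384 = 90624)
l + L(391, -353) = 90624 + 6*(-353)² = 90624 + 6*124609 = 90624 + 747654 = 838278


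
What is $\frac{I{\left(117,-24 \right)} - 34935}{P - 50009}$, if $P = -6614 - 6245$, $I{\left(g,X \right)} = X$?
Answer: $\frac{11653}{20956} \approx 0.55607$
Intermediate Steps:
$P = -12859$ ($P = -6614 - 6245 = -12859$)
$\frac{I{\left(117,-24 \right)} - 34935}{P - 50009} = \frac{-24 - 34935}{-12859 - 50009} = - \frac{34959}{-62868} = \left(-34959\right) \left(- \frac{1}{62868}\right) = \frac{11653}{20956}$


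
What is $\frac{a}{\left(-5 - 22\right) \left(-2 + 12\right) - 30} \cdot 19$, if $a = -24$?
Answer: $\frac{38}{25} \approx 1.52$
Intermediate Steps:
$\frac{a}{\left(-5 - 22\right) \left(-2 + 12\right) - 30} \cdot 19 = - \frac{24}{\left(-5 - 22\right) \left(-2 + 12\right) - 30} \cdot 19 = - \frac{24}{\left(-27\right) 10 - 30} \cdot 19 = - \frac{24}{-270 - 30} \cdot 19 = - \frac{24}{-300} \cdot 19 = \left(-24\right) \left(- \frac{1}{300}\right) 19 = \frac{2}{25} \cdot 19 = \frac{38}{25}$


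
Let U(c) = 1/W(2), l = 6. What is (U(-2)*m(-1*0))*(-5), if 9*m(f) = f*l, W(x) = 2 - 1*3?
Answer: 0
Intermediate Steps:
W(x) = -1 (W(x) = 2 - 3 = -1)
m(f) = 2*f/3 (m(f) = (f*6)/9 = (6*f)/9 = 2*f/3)
U(c) = -1 (U(c) = 1/(-1) = -1)
(U(-2)*m(-1*0))*(-5) = -2*(-1*0)/3*(-5) = -2*0/3*(-5) = -1*0*(-5) = 0*(-5) = 0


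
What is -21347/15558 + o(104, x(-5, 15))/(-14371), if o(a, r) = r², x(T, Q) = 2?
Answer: -306839969/223584018 ≈ -1.3724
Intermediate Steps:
-21347/15558 + o(104, x(-5, 15))/(-14371) = -21347/15558 + 2²/(-14371) = -21347*1/15558 + 4*(-1/14371) = -21347/15558 - 4/14371 = -306839969/223584018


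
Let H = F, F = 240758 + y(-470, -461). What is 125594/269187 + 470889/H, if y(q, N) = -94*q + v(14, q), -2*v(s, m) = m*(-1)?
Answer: 54171395275/25546115487 ≈ 2.1205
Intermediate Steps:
v(s, m) = m/2 (v(s, m) = -m*(-1)/2 = -(-1)*m/2 = m/2)
y(q, N) = -187*q/2 (y(q, N) = -94*q + q/2 = -187*q/2)
F = 284703 (F = 240758 - 187/2*(-470) = 240758 + 43945 = 284703)
H = 284703
125594/269187 + 470889/H = 125594/269187 + 470889/284703 = 125594*(1/269187) + 470889*(1/284703) = 125594/269187 + 156963/94901 = 54171395275/25546115487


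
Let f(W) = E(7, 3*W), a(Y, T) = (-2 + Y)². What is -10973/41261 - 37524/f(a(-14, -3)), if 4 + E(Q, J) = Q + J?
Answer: -518912649/10604077 ≈ -48.935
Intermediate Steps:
E(Q, J) = -4 + J + Q (E(Q, J) = -4 + (Q + J) = -4 + (J + Q) = -4 + J + Q)
f(W) = 3 + 3*W (f(W) = -4 + 3*W + 7 = 3 + 3*W)
-10973/41261 - 37524/f(a(-14, -3)) = -10973/41261 - 37524/(3 + 3*(-2 - 14)²) = -10973*1/41261 - 37524/(3 + 3*(-16)²) = -10973/41261 - 37524/(3 + 3*256) = -10973/41261 - 37524/(3 + 768) = -10973/41261 - 37524/771 = -10973/41261 - 37524*1/771 = -10973/41261 - 12508/257 = -518912649/10604077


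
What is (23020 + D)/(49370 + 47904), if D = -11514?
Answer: 5753/48637 ≈ 0.11828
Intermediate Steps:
(23020 + D)/(49370 + 47904) = (23020 - 11514)/(49370 + 47904) = 11506/97274 = 11506*(1/97274) = 5753/48637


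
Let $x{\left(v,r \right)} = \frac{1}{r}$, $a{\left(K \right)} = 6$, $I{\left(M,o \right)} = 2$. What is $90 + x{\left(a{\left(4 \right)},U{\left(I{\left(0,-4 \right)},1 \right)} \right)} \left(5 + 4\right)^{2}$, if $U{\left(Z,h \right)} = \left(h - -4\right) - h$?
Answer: $\frac{441}{4} \approx 110.25$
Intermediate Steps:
$U{\left(Z,h \right)} = 4$ ($U{\left(Z,h \right)} = \left(h + 4\right) - h = \left(4 + h\right) - h = 4$)
$90 + x{\left(a{\left(4 \right)},U{\left(I{\left(0,-4 \right)},1 \right)} \right)} \left(5 + 4\right)^{2} = 90 + \frac{\left(5 + 4\right)^{2}}{4} = 90 + \frac{9^{2}}{4} = 90 + \frac{1}{4} \cdot 81 = 90 + \frac{81}{4} = \frac{441}{4}$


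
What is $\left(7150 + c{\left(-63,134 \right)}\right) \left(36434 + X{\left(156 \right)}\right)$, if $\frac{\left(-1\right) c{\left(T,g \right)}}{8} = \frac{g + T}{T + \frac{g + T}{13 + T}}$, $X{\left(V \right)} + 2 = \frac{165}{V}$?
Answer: $\frac{21842430543725}{83746} \approx 2.6082 \cdot 10^{8}$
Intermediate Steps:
$X{\left(V \right)} = -2 + \frac{165}{V}$
$c{\left(T,g \right)} = - \frac{8 \left(T + g\right)}{T + \frac{T + g}{13 + T}}$ ($c{\left(T,g \right)} = - 8 \frac{g + T}{T + \frac{g + T}{13 + T}} = - 8 \frac{T + g}{T + \frac{T + g}{13 + T}} = - \frac{8 \left(T + g\right)}{T + \frac{T + g}{13 + T}}$)
$\left(7150 + c{\left(-63,134 \right)}\right) \left(36434 + X{\left(156 \right)}\right) = \left(7150 + \frac{8 \left(- \left(-63\right)^{2} - -819 - 1742 - \left(-63\right) 134\right)}{134 + \left(-63\right)^{2} + 14 \left(-63\right)}\right) \left(36434 - \left(2 - \frac{165}{156}\right)\right) = \left(7150 + \frac{8 \left(\left(-1\right) 3969 + 819 - 1742 + 8442\right)}{134 + 3969 - 882}\right) \left(36434 + \left(-2 + 165 \cdot \frac{1}{156}\right)\right) = \left(7150 + \frac{8 \left(-3969 + 819 - 1742 + 8442\right)}{3221}\right) \left(36434 + \left(-2 + \frac{55}{52}\right)\right) = \left(7150 + 8 \cdot \frac{1}{3221} \cdot 3550\right) \left(36434 - \frac{49}{52}\right) = \left(7150 + \frac{28400}{3221}\right) \frac{1894519}{52} = \frac{23058550}{3221} \cdot \frac{1894519}{52} = \frac{21842430543725}{83746}$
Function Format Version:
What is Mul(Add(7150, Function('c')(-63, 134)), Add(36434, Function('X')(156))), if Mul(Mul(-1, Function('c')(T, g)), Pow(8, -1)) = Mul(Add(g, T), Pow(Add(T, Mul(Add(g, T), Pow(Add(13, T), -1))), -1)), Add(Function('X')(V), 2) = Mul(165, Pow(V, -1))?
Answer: Rational(21842430543725, 83746) ≈ 2.6082e+8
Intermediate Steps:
Function('X')(V) = Add(-2, Mul(165, Pow(V, -1)))
Function('c')(T, g) = Mul(-8, Pow(Add(T, Mul(Pow(Add(13, T), -1), Add(T, g))), -1), Add(T, g)) (Function('c')(T, g) = Mul(-8, Mul(Add(g, T), Pow(Add(T, Mul(Add(g, T), Pow(Add(13, T), -1))), -1))) = Mul(-8, Mul(Add(T, g), Pow(Add(T, Mul(Add(T, g), Pow(Add(13, T), -1))), -1))) = Mul(-8, Mul(Add(T, g), Pow(Add(T, Mul(Pow(Add(13, T), -1), Add(T, g))), -1))) = Mul(-8, Mul(Pow(Add(T, Mul(Pow(Add(13, T), -1), Add(T, g))), -1), Add(T, g))) = Mul(-8, Pow(Add(T, Mul(Pow(Add(13, T), -1), Add(T, g))), -1), Add(T, g)))
Mul(Add(7150, Function('c')(-63, 134)), Add(36434, Function('X')(156))) = Mul(Add(7150, Mul(8, Pow(Add(134, Pow(-63, 2), Mul(14, -63)), -1), Add(Mul(-1, Pow(-63, 2)), Mul(-13, -63), Mul(-13, 134), Mul(-1, -63, 134)))), Add(36434, Add(-2, Mul(165, Pow(156, -1))))) = Mul(Add(7150, Mul(8, Pow(Add(134, 3969, -882), -1), Add(Mul(-1, 3969), 819, -1742, 8442))), Add(36434, Add(-2, Mul(165, Rational(1, 156))))) = Mul(Add(7150, Mul(8, Pow(3221, -1), Add(-3969, 819, -1742, 8442))), Add(36434, Add(-2, Rational(55, 52)))) = Mul(Add(7150, Mul(8, Rational(1, 3221), 3550)), Add(36434, Rational(-49, 52))) = Mul(Add(7150, Rational(28400, 3221)), Rational(1894519, 52)) = Mul(Rational(23058550, 3221), Rational(1894519, 52)) = Rational(21842430543725, 83746)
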